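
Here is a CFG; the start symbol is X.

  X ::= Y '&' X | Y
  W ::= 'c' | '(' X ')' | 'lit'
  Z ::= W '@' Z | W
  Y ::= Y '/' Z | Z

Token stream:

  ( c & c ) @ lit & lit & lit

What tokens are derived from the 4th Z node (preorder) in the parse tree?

[X [Y [Z [W ( [X [Y [Z [W c]]] & [X [Y [Z [W c]]]]] )] @ [Z [W lit]]]] & [X [Y [Z [W lit]]] & [X [Y [Z [W lit]]]]]]

lit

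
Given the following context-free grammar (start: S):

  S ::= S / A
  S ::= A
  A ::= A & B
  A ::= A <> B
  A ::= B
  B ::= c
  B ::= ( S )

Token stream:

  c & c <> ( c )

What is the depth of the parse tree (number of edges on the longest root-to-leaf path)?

[S [A [A [A [B c]] & [B c]] <> [B ( [S [A [B c]]] )]]]

6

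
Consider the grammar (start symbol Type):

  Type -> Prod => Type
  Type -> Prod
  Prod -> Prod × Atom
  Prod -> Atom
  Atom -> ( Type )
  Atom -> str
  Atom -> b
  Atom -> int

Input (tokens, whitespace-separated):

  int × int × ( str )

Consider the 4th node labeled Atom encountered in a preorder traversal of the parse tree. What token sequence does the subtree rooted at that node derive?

[Type [Prod [Prod [Prod [Atom int]] × [Atom int]] × [Atom ( [Type [Prod [Atom str]]] )]]]

str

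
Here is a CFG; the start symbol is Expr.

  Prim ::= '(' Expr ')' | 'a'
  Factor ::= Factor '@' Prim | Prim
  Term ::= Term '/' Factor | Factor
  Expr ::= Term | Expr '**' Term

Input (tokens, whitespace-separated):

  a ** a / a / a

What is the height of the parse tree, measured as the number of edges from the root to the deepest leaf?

6

[Expr [Expr [Term [Factor [Prim a]]]] ** [Term [Term [Term [Factor [Prim a]]] / [Factor [Prim a]]] / [Factor [Prim a]]]]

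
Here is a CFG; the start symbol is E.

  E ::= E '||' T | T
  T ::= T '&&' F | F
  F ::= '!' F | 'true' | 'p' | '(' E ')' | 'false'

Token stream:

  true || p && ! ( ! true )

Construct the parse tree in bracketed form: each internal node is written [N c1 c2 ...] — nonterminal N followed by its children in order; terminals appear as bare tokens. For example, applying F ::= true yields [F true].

E
E || T
T || T
F || T
true || T
true || T && F
true || F && F
true || p && F
true || p && ! F
true || p && ! ( E )
true || p && ! ( T )
true || p && ! ( F )
true || p && ! ( ! F )
true || p && ! ( ! true )

[E [E [T [F true]]] || [T [T [F p]] && [F ! [F ( [E [T [F ! [F true]]]] )]]]]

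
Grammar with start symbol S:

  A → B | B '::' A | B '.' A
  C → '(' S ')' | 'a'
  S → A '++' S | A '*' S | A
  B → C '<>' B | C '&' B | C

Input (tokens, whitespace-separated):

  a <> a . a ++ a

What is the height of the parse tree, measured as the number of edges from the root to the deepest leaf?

5

[S [A [B [C a] <> [B [C a]]] . [A [B [C a]]]] ++ [S [A [B [C a]]]]]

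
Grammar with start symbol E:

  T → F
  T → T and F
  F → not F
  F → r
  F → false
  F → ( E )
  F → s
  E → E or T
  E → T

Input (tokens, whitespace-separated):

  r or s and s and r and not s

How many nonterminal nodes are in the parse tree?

13

[E [E [T [F r]]] or [T [T [T [T [F s]] and [F s]] and [F r]] and [F not [F s]]]]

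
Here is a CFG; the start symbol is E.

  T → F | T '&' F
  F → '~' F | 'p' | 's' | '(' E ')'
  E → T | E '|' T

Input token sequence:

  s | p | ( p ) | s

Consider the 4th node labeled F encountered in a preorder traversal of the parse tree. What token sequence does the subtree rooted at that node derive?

p

[E [E [E [E [T [F s]]] | [T [F p]]] | [T [F ( [E [T [F p]]] )]]] | [T [F s]]]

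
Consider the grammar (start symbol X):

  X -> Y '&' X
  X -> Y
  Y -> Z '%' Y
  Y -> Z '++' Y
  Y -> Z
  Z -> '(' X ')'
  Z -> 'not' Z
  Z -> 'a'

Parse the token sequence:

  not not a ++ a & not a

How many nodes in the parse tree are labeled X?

[X [Y [Z not [Z not [Z a]]] ++ [Y [Z a]]] & [X [Y [Z not [Z a]]]]]

2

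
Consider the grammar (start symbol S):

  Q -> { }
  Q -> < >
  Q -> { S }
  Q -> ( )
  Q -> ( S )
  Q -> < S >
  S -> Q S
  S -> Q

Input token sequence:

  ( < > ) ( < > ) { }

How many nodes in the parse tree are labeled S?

5

[S [Q ( [S [Q < >]] )] [S [Q ( [S [Q < >]] )] [S [Q { }]]]]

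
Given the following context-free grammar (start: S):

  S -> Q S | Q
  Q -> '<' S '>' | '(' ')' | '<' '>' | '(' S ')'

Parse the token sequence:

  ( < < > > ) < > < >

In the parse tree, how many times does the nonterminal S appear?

5

[S [Q ( [S [Q < [S [Q < >]] >]] )] [S [Q < >] [S [Q < >]]]]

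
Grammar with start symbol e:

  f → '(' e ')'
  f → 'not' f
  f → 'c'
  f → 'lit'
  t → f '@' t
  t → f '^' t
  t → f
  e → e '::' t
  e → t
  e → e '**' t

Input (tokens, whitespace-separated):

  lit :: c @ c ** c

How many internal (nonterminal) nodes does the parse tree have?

[e [e [e [t [f lit]]] :: [t [f c] @ [t [f c]]]] ** [t [f c]]]

11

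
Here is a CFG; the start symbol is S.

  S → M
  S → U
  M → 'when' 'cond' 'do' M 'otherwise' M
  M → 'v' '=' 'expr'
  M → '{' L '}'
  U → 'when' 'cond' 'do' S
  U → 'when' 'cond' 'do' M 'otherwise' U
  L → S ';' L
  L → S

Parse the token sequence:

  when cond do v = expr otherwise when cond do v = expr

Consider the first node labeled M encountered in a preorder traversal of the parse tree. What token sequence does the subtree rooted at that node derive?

v = expr

[S [U when cond do [M v = expr] otherwise [U when cond do [S [M v = expr]]]]]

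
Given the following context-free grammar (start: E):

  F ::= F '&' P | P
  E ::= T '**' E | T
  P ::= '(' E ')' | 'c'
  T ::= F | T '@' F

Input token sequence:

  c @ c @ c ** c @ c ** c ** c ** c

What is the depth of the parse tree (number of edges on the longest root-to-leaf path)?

8

[E [T [T [T [F [P c]]] @ [F [P c]]] @ [F [P c]]] ** [E [T [T [F [P c]]] @ [F [P c]]] ** [E [T [F [P c]]] ** [E [T [F [P c]]] ** [E [T [F [P c]]]]]]]]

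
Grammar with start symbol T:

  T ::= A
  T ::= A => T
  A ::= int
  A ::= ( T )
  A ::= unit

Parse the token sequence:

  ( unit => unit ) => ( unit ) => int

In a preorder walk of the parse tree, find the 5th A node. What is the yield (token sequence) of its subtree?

unit

[T [A ( [T [A unit] => [T [A unit]]] )] => [T [A ( [T [A unit]] )] => [T [A int]]]]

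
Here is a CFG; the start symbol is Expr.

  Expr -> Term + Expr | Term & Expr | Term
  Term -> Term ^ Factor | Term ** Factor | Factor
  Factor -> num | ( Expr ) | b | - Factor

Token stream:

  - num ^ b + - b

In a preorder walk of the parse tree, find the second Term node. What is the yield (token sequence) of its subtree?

[Expr [Term [Term [Factor - [Factor num]]] ^ [Factor b]] + [Expr [Term [Factor - [Factor b]]]]]

- num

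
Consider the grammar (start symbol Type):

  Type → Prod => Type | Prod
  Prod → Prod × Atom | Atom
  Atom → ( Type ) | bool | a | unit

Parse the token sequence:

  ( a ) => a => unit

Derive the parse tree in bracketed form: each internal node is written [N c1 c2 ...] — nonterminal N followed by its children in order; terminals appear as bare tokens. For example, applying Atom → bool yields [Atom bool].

[Type [Prod [Atom ( [Type [Prod [Atom a]]] )]] => [Type [Prod [Atom a]] => [Type [Prod [Atom unit]]]]]

Type
Prod => Type
Atom => Type
( Type ) => Type
( Prod ) => Type
( Atom ) => Type
( a ) => Type
( a ) => Prod => Type
( a ) => Atom => Type
( a ) => a => Type
( a ) => a => Prod
( a ) => a => Atom
( a ) => a => unit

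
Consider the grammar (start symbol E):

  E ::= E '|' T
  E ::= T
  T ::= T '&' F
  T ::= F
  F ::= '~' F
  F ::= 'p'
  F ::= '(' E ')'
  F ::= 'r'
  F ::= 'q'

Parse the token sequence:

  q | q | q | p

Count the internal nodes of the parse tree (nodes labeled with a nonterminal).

[E [E [E [E [T [F q]]] | [T [F q]]] | [T [F q]]] | [T [F p]]]

12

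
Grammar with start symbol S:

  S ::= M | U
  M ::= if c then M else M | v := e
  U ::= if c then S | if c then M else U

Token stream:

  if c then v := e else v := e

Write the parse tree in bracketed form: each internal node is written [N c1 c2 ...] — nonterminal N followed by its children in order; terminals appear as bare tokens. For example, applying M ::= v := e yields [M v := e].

[S [M if c then [M v := e] else [M v := e]]]

S
M
if c then M else M
if c then v := e else M
if c then v := e else v := e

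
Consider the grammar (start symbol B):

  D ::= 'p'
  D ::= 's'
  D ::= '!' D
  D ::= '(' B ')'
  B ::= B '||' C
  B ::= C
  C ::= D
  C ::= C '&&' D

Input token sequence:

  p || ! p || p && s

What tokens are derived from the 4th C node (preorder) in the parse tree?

[B [B [B [C [D p]]] || [C [D ! [D p]]]] || [C [C [D p]] && [D s]]]

p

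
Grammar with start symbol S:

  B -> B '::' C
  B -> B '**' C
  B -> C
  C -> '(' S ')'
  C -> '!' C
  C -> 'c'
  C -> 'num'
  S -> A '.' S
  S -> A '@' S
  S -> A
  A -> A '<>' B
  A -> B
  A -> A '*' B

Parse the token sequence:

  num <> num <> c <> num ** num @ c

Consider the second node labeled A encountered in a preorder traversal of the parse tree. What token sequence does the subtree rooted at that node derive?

num <> num <> c

[S [A [A [A [A [B [C num]]] <> [B [C num]]] <> [B [C c]]] <> [B [B [C num]] ** [C num]]] @ [S [A [B [C c]]]]]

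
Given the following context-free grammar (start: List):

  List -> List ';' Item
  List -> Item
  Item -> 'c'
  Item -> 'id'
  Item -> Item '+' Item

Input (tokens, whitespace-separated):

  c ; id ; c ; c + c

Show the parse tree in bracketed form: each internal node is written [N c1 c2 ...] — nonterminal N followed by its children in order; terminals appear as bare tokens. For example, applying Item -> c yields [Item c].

[List [List [List [List [Item c]] ; [Item id]] ; [Item c]] ; [Item [Item c] + [Item c]]]

List
List ; Item
List ; Item ; Item
List ; Item ; Item ; Item
Item ; Item ; Item ; Item
c ; Item ; Item ; Item
c ; id ; Item ; Item
c ; id ; c ; Item
c ; id ; c ; Item + Item
c ; id ; c ; c + Item
c ; id ; c ; c + c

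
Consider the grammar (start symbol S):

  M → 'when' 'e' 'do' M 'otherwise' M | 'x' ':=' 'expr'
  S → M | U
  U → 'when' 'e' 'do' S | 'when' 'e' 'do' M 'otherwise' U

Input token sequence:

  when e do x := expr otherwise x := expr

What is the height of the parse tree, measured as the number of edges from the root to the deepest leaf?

[S [M when e do [M x := expr] otherwise [M x := expr]]]

3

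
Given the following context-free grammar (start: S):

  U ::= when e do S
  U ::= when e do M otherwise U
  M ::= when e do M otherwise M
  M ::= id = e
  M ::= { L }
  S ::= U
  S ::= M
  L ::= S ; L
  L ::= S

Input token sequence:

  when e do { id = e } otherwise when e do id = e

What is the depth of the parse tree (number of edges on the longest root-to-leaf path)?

[S [U when e do [M { [L [S [M id = e]]] }] otherwise [U when e do [S [M id = e]]]]]

6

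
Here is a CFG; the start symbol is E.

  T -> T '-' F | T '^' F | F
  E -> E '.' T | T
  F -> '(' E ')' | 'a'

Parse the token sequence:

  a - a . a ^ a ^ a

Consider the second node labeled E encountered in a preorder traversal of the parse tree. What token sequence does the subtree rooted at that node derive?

[E [E [T [T [F a]] - [F a]]] . [T [T [T [F a]] ^ [F a]] ^ [F a]]]

a - a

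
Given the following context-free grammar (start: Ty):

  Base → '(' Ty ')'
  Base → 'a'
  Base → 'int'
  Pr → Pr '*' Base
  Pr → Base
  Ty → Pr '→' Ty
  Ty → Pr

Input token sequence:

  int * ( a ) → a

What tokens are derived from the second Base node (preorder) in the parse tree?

( a )

[Ty [Pr [Pr [Base int]] * [Base ( [Ty [Pr [Base a]]] )]] → [Ty [Pr [Base a]]]]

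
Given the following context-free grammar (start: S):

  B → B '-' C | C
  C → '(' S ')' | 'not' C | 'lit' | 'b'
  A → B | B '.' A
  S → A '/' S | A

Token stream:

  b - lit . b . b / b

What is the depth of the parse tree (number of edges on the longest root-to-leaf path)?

[S [A [B [B [C b]] - [C lit]] . [A [B [C b]] . [A [B [C b]]]]] / [S [A [B [C b]]]]]

6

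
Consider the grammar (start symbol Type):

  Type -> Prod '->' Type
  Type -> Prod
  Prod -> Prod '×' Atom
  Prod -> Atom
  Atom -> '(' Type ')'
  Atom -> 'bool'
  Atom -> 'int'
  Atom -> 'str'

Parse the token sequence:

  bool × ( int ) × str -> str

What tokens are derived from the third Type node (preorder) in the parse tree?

str

[Type [Prod [Prod [Prod [Atom bool]] × [Atom ( [Type [Prod [Atom int]]] )]] × [Atom str]] -> [Type [Prod [Atom str]]]]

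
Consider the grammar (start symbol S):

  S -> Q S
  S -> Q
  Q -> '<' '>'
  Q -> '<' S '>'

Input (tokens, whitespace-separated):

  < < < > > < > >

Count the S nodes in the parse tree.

[S [Q < [S [Q < [S [Q < >]] >] [S [Q < >]]] >]]

4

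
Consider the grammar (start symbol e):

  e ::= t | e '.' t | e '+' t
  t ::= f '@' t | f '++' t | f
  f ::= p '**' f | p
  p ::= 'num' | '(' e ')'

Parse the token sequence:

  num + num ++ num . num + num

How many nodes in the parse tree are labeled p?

5

[e [e [e [e [t [f [p num]]]] + [t [f [p num]] ++ [t [f [p num]]]]] . [t [f [p num]]]] + [t [f [p num]]]]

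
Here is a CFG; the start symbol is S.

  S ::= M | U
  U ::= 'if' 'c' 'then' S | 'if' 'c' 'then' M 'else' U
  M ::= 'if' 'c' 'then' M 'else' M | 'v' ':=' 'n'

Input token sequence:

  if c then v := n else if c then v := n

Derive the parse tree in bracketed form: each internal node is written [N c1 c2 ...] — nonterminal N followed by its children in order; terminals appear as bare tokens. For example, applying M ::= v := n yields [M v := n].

[S [U if c then [M v := n] else [U if c then [S [M v := n]]]]]

S
U
if c then M else U
if c then v := n else U
if c then v := n else if c then S
if c then v := n else if c then M
if c then v := n else if c then v := n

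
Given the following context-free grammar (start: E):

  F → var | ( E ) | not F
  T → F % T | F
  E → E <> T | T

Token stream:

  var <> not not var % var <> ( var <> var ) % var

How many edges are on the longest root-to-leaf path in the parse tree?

[E [E [E [T [F var]]] <> [T [F not [F not [F var]]] % [T [F var]]]] <> [T [F ( [E [E [T [F var]]] <> [T [F var]]] )] % [T [F var]]]]

7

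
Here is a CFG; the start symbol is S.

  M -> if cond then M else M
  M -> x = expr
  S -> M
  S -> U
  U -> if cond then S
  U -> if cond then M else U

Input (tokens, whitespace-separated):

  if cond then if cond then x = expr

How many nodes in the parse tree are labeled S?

[S [U if cond then [S [U if cond then [S [M x = expr]]]]]]

3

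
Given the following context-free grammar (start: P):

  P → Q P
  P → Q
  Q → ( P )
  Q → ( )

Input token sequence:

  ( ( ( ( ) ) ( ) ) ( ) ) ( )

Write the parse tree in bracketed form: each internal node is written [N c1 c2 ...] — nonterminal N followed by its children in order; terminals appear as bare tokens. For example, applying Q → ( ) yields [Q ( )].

[P [Q ( [P [Q ( [P [Q ( [P [Q ( )]] )] [P [Q ( )]]] )] [P [Q ( )]]] )] [P [Q ( )]]]

P
Q P
( P ) P
( Q P ) P
( ( P ) P ) P
( ( Q P ) P ) P
( ( ( P ) P ) P ) P
( ( ( Q ) P ) P ) P
( ( ( ( ) ) P ) P ) P
( ( ( ( ) ) Q ) P ) P
( ( ( ( ) ) ( ) ) P ) P
( ( ( ( ) ) ( ) ) Q ) P
( ( ( ( ) ) ( ) ) ( ) ) P
( ( ( ( ) ) ( ) ) ( ) ) Q
( ( ( ( ) ) ( ) ) ( ) ) ( )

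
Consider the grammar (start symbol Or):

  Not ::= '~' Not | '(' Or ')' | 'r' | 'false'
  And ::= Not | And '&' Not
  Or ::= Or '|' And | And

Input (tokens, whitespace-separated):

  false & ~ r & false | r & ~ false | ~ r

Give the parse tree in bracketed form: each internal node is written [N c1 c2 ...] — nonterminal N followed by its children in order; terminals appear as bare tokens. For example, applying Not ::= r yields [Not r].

[Or [Or [Or [And [And [And [Not false]] & [Not ~ [Not r]]] & [Not false]]] | [And [And [Not r]] & [Not ~ [Not false]]]] | [And [Not ~ [Not r]]]]

Or
Or | And
Or | And | And
And | And | And
And & Not | And | And
And & Not & Not | And | And
Not & Not & Not | And | And
false & Not & Not | And | And
false & ~ Not & Not | And | And
false & ~ r & Not | And | And
false & ~ r & false | And | And
false & ~ r & false | And & Not | And
false & ~ r & false | Not & Not | And
false & ~ r & false | r & Not | And
false & ~ r & false | r & ~ Not | And
false & ~ r & false | r & ~ false | And
false & ~ r & false | r & ~ false | Not
false & ~ r & false | r & ~ false | ~ Not
false & ~ r & false | r & ~ false | ~ r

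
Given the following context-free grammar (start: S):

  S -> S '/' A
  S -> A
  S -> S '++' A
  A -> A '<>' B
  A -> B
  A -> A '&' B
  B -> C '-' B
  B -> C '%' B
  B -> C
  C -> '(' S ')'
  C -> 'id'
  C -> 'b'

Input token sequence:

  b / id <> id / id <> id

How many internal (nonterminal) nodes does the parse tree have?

18

[S [S [S [A [B [C b]]]] / [A [A [B [C id]]] <> [B [C id]]]] / [A [A [B [C id]]] <> [B [C id]]]]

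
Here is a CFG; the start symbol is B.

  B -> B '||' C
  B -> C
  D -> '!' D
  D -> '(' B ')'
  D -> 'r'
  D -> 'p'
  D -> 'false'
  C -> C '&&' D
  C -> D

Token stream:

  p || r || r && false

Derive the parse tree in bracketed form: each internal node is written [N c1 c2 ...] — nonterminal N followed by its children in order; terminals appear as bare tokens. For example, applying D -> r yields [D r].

B
B || C
B || C || C
C || C || C
D || C || C
p || C || C
p || D || C
p || r || C
p || r || C && D
p || r || D && D
p || r || r && D
p || r || r && false

[B [B [B [C [D p]]] || [C [D r]]] || [C [C [D r]] && [D false]]]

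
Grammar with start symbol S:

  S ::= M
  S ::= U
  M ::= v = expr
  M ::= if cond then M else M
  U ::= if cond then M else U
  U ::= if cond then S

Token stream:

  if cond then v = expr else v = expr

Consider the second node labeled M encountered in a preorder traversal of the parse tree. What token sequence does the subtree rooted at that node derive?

v = expr

[S [M if cond then [M v = expr] else [M v = expr]]]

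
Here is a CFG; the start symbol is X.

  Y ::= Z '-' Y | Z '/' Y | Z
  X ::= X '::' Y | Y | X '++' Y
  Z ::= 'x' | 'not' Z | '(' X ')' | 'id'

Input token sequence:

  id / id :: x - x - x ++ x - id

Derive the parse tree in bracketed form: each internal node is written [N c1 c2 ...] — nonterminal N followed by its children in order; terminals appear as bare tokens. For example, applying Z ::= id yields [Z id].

X
X ++ Y
X :: Y ++ Y
Y :: Y ++ Y
Z / Y :: Y ++ Y
id / Y :: Y ++ Y
id / Z :: Y ++ Y
id / id :: Y ++ Y
id / id :: Z - Y ++ Y
id / id :: x - Y ++ Y
id / id :: x - Z - Y ++ Y
id / id :: x - x - Y ++ Y
id / id :: x - x - Z ++ Y
id / id :: x - x - x ++ Y
id / id :: x - x - x ++ Z - Y
id / id :: x - x - x ++ x - Y
id / id :: x - x - x ++ x - Z
id / id :: x - x - x ++ x - id

[X [X [X [Y [Z id] / [Y [Z id]]]] :: [Y [Z x] - [Y [Z x] - [Y [Z x]]]]] ++ [Y [Z x] - [Y [Z id]]]]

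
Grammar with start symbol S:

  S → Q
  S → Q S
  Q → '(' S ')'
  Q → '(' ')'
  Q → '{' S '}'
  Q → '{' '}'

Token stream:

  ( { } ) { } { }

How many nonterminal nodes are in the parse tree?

[S [Q ( [S [Q { }]] )] [S [Q { }] [S [Q { }]]]]

8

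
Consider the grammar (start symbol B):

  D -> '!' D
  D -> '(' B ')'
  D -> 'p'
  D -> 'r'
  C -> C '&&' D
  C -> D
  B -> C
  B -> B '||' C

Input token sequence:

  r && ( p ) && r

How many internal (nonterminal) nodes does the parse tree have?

[B [C [C [C [D r]] && [D ( [B [C [D p]]] )]] && [D r]]]

10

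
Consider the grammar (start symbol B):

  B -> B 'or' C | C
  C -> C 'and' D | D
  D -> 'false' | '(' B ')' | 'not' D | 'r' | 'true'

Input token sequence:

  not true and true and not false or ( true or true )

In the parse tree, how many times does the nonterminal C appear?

[B [B [C [C [C [D not [D true]]] and [D true]] and [D not [D false]]]] or [C [D ( [B [B [C [D true]]] or [C [D true]]] )]]]

6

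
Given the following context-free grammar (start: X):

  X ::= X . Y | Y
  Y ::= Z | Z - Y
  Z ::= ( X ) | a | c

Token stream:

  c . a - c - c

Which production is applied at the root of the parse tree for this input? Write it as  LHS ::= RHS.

X ::= X . Y

[X [X [Y [Z c]]] . [Y [Z a] - [Y [Z c] - [Y [Z c]]]]]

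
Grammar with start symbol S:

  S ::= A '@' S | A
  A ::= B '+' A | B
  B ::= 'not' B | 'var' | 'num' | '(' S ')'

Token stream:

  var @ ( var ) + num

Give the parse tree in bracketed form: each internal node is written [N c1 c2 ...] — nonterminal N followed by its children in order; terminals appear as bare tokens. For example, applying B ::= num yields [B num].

S
A @ S
B @ S
var @ S
var @ A
var @ B + A
var @ ( S ) + A
var @ ( A ) + A
var @ ( B ) + A
var @ ( var ) + A
var @ ( var ) + B
var @ ( var ) + num

[S [A [B var]] @ [S [A [B ( [S [A [B var]]] )] + [A [B num]]]]]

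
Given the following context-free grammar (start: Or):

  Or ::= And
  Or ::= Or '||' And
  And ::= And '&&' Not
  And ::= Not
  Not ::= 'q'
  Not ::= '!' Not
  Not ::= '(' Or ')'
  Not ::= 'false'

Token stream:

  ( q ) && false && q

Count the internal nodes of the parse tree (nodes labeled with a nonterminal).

10

[Or [And [And [And [Not ( [Or [And [Not q]]] )]] && [Not false]] && [Not q]]]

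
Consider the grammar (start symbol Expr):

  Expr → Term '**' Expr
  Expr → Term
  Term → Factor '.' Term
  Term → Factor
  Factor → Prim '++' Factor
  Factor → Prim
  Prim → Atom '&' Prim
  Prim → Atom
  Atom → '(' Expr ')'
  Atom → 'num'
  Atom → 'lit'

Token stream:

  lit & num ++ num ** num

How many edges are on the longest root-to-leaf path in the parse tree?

6

[Expr [Term [Factor [Prim [Atom lit] & [Prim [Atom num]]] ++ [Factor [Prim [Atom num]]]]] ** [Expr [Term [Factor [Prim [Atom num]]]]]]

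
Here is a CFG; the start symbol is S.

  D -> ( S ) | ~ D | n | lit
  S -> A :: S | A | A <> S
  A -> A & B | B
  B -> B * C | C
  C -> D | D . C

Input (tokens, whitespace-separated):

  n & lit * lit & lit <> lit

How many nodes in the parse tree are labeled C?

5

[S [A [A [A [B [C [D n]]]] & [B [B [C [D lit]]] * [C [D lit]]]] & [B [C [D lit]]]] <> [S [A [B [C [D lit]]]]]]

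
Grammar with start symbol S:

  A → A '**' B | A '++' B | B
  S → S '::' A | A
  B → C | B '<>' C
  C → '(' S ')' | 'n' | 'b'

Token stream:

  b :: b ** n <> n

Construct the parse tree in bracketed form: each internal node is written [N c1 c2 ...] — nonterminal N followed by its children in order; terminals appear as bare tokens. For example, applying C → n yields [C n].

[S [S [A [B [C b]]]] :: [A [A [B [C b]]] ** [B [B [C n]] <> [C n]]]]

S
S :: A
A :: A
B :: A
C :: A
b :: A
b :: A ** B
b :: B ** B
b :: C ** B
b :: b ** B
b :: b ** B <> C
b :: b ** C <> C
b :: b ** n <> C
b :: b ** n <> n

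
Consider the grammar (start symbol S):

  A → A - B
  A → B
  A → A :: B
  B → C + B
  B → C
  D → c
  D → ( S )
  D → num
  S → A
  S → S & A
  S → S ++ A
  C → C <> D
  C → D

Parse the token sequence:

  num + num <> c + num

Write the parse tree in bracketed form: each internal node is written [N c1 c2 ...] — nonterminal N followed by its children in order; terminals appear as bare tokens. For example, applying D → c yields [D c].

S
A
B
C + B
D + B
num + B
num + C + B
num + C <> D + B
num + D <> D + B
num + num <> D + B
num + num <> c + B
num + num <> c + C
num + num <> c + D
num + num <> c + num

[S [A [B [C [D num]] + [B [C [C [D num]] <> [D c]] + [B [C [D num]]]]]]]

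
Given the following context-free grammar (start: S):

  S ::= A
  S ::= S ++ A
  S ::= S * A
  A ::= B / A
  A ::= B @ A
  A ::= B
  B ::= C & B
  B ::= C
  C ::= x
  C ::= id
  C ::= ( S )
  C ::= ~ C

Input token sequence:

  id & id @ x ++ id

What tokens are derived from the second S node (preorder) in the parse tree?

id & id @ x

[S [S [A [B [C id] & [B [C id]]] @ [A [B [C x]]]]] ++ [A [B [C id]]]]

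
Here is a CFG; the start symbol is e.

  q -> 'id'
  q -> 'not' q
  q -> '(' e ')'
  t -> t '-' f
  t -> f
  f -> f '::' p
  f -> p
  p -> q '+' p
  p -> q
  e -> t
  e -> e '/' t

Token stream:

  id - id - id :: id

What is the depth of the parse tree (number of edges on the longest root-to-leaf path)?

7

[e [t [t [t [f [p [q id]]]] - [f [p [q id]]]] - [f [f [p [q id]]] :: [p [q id]]]]]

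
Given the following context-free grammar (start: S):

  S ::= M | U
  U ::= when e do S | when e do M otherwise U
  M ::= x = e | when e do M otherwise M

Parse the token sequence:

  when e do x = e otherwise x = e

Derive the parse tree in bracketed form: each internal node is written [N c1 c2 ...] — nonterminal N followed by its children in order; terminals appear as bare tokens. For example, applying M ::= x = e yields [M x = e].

S
M
when e do M otherwise M
when e do x = e otherwise M
when e do x = e otherwise x = e

[S [M when e do [M x = e] otherwise [M x = e]]]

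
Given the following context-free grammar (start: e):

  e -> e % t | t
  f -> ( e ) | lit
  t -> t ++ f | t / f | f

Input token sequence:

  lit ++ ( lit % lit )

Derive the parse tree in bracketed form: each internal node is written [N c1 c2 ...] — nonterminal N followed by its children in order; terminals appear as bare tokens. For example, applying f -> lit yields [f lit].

[e [t [t [f lit]] ++ [f ( [e [e [t [f lit]]] % [t [f lit]]] )]]]

e
t
t ++ f
f ++ f
lit ++ f
lit ++ ( e )
lit ++ ( e % t )
lit ++ ( t % t )
lit ++ ( f % t )
lit ++ ( lit % t )
lit ++ ( lit % f )
lit ++ ( lit % lit )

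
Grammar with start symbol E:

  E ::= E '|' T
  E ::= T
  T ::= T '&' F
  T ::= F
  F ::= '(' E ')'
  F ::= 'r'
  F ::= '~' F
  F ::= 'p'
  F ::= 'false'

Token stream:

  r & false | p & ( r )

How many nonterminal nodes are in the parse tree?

13

[E [E [T [T [F r]] & [F false]]] | [T [T [F p]] & [F ( [E [T [F r]]] )]]]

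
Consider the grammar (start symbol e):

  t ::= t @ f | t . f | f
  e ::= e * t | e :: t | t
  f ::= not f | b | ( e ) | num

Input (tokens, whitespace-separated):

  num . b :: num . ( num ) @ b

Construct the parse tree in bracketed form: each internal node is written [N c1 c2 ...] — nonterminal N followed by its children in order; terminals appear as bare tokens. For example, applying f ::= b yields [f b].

e
e :: t
t :: t
t . f :: t
f . f :: t
num . f :: t
num . b :: t
num . b :: t @ f
num . b :: t . f @ f
num . b :: f . f @ f
num . b :: num . f @ f
num . b :: num . ( e ) @ f
num . b :: num . ( t ) @ f
num . b :: num . ( f ) @ f
num . b :: num . ( num ) @ f
num . b :: num . ( num ) @ b

[e [e [t [t [f num]] . [f b]]] :: [t [t [t [f num]] . [f ( [e [t [f num]]] )]] @ [f b]]]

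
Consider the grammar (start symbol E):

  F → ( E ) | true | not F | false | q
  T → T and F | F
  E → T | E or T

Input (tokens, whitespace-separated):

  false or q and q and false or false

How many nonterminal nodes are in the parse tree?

13

[E [E [E [T [F false]]] or [T [T [T [F q]] and [F q]] and [F false]]] or [T [F false]]]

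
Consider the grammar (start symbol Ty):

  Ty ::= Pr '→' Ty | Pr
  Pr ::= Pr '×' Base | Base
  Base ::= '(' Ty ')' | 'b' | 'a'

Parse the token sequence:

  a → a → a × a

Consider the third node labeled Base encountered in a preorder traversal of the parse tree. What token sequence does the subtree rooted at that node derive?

[Ty [Pr [Base a]] → [Ty [Pr [Base a]] → [Ty [Pr [Pr [Base a]] × [Base a]]]]]

a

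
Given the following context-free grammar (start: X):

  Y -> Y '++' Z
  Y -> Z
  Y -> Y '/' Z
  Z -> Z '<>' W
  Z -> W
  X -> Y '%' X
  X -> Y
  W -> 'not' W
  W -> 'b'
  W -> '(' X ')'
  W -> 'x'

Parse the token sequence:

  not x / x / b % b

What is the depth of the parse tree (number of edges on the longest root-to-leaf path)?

7

[X [Y [Y [Y [Z [W not [W x]]]] / [Z [W x]]] / [Z [W b]]] % [X [Y [Z [W b]]]]]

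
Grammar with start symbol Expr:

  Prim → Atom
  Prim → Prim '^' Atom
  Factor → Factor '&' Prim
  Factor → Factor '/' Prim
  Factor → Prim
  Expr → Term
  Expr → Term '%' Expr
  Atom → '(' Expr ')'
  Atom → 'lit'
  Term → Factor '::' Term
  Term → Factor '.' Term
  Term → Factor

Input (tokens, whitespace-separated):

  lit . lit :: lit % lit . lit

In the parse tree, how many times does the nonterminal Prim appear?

[Expr [Term [Factor [Prim [Atom lit]]] . [Term [Factor [Prim [Atom lit]]] :: [Term [Factor [Prim [Atom lit]]]]]] % [Expr [Term [Factor [Prim [Atom lit]]] . [Term [Factor [Prim [Atom lit]]]]]]]

5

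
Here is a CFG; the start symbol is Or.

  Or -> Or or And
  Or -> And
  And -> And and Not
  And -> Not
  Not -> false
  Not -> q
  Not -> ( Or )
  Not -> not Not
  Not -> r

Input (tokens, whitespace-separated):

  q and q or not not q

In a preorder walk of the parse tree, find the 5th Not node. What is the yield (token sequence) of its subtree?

q

[Or [Or [And [And [Not q]] and [Not q]]] or [And [Not not [Not not [Not q]]]]]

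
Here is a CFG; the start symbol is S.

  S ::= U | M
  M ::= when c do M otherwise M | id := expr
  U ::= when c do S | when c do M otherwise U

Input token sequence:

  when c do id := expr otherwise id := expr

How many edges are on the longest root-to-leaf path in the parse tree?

3

[S [M when c do [M id := expr] otherwise [M id := expr]]]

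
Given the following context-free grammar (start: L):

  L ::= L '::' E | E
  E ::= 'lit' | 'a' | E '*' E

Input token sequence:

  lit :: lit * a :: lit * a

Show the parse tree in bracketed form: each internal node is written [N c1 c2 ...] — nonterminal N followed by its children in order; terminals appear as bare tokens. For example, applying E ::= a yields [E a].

L
L :: E
L :: E :: E
E :: E :: E
lit :: E :: E
lit :: E * E :: E
lit :: lit * E :: E
lit :: lit * a :: E
lit :: lit * a :: E * E
lit :: lit * a :: lit * E
lit :: lit * a :: lit * a

[L [L [L [E lit]] :: [E [E lit] * [E a]]] :: [E [E lit] * [E a]]]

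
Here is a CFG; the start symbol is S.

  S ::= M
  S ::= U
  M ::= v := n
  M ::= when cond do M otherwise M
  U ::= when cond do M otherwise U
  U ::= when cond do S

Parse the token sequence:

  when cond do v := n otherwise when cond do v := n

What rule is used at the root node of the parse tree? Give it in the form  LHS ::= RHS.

S ::= U

[S [U when cond do [M v := n] otherwise [U when cond do [S [M v := n]]]]]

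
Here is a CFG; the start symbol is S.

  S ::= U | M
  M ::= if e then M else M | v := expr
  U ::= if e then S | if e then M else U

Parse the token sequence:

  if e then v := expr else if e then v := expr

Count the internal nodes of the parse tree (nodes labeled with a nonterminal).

6

[S [U if e then [M v := expr] else [U if e then [S [M v := expr]]]]]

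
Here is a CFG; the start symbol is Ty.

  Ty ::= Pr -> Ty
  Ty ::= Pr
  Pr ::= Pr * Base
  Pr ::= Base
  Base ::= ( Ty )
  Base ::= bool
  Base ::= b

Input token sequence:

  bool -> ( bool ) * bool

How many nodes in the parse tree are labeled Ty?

3

[Ty [Pr [Base bool]] -> [Ty [Pr [Pr [Base ( [Ty [Pr [Base bool]]] )]] * [Base bool]]]]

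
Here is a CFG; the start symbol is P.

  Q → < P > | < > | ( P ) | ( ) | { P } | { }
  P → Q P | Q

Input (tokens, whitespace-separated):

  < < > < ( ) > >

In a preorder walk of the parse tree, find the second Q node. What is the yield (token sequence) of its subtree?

[P [Q < [P [Q < >] [P [Q < [P [Q ( )]] >]]] >]]

< >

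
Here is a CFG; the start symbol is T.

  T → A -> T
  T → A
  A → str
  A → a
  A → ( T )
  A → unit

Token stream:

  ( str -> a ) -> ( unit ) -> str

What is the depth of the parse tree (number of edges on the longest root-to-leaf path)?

[T [A ( [T [A str] -> [T [A a]]] )] -> [T [A ( [T [A unit]] )] -> [T [A str]]]]

5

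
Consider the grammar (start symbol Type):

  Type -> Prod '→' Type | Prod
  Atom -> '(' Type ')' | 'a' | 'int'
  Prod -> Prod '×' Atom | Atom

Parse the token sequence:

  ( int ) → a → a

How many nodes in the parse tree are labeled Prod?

[Type [Prod [Atom ( [Type [Prod [Atom int]]] )]] → [Type [Prod [Atom a]] → [Type [Prod [Atom a]]]]]

4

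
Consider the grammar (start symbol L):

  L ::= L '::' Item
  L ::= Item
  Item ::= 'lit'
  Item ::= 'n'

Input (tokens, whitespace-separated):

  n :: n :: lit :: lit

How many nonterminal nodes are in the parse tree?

8

[L [L [L [L [Item n]] :: [Item n]] :: [Item lit]] :: [Item lit]]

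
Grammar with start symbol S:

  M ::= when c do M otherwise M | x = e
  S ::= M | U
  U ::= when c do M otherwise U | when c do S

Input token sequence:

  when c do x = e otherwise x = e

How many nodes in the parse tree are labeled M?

[S [M when c do [M x = e] otherwise [M x = e]]]

3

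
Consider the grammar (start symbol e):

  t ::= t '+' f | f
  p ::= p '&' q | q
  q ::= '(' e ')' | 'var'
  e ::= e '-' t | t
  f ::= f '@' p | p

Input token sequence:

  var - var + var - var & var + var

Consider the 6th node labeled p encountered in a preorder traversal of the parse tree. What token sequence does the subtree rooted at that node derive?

[e [e [e [t [f [p [q var]]]]] - [t [t [f [p [q var]]]] + [f [p [q var]]]]] - [t [t [f [p [p [q var]] & [q var]]]] + [f [p [q var]]]]]

var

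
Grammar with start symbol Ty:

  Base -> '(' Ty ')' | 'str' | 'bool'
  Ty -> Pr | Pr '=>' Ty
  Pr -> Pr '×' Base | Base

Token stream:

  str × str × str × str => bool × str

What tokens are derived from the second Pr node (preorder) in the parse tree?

[Ty [Pr [Pr [Pr [Pr [Base str]] × [Base str]] × [Base str]] × [Base str]] => [Ty [Pr [Pr [Base bool]] × [Base str]]]]

str × str × str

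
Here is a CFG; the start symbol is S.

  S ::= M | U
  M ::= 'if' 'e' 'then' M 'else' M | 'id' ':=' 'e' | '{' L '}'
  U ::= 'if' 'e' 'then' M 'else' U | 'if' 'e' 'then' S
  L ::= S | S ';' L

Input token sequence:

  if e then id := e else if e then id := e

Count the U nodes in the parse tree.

[S [U if e then [M id := e] else [U if e then [S [M id := e]]]]]

2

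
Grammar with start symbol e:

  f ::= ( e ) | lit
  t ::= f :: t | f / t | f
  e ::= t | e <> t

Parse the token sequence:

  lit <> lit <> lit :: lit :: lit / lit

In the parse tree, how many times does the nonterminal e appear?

3

[e [e [e [t [f lit]]] <> [t [f lit]]] <> [t [f lit] :: [t [f lit] :: [t [f lit] / [t [f lit]]]]]]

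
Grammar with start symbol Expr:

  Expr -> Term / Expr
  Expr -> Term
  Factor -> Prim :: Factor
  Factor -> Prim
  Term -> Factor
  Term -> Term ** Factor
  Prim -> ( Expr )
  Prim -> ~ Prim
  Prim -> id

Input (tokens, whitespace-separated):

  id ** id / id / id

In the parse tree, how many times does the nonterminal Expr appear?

[Expr [Term [Term [Factor [Prim id]]] ** [Factor [Prim id]]] / [Expr [Term [Factor [Prim id]]] / [Expr [Term [Factor [Prim id]]]]]]

3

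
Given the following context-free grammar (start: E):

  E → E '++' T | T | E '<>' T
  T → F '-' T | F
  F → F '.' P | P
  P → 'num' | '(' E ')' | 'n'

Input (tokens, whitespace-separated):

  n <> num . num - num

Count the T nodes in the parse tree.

[E [E [T [F [P n]]]] <> [T [F [F [P num]] . [P num]] - [T [F [P num]]]]]

3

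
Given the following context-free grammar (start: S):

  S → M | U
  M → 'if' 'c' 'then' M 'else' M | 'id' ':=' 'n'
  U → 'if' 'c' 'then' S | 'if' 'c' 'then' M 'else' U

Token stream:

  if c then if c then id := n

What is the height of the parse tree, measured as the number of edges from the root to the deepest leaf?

6

[S [U if c then [S [U if c then [S [M id := n]]]]]]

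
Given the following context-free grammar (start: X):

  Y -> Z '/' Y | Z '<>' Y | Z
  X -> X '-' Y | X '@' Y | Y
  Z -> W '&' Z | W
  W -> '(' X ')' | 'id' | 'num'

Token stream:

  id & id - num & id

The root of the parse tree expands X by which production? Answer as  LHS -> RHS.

[X [X [Y [Z [W id] & [Z [W id]]]]] - [Y [Z [W num] & [Z [W id]]]]]

X -> X '-' Y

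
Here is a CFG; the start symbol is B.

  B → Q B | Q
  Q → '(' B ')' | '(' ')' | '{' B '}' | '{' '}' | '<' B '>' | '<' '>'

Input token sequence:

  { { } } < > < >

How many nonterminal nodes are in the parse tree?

[B [Q { [B [Q { }]] }] [B [Q < >] [B [Q < >]]]]

8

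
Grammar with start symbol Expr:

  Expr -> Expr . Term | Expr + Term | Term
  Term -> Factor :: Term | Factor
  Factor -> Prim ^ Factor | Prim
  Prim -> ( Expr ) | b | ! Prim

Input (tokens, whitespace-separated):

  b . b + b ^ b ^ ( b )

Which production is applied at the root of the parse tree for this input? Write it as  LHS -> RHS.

Expr -> Expr + Term

[Expr [Expr [Expr [Term [Factor [Prim b]]]] . [Term [Factor [Prim b]]]] + [Term [Factor [Prim b] ^ [Factor [Prim b] ^ [Factor [Prim ( [Expr [Term [Factor [Prim b]]]] )]]]]]]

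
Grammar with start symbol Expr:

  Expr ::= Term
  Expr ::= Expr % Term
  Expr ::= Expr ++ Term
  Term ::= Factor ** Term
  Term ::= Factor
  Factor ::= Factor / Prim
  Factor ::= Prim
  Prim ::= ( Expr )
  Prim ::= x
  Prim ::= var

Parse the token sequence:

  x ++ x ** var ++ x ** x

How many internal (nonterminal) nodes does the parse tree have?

[Expr [Expr [Expr [Term [Factor [Prim x]]]] ++ [Term [Factor [Prim x]] ** [Term [Factor [Prim var]]]]] ++ [Term [Factor [Prim x]] ** [Term [Factor [Prim x]]]]]

18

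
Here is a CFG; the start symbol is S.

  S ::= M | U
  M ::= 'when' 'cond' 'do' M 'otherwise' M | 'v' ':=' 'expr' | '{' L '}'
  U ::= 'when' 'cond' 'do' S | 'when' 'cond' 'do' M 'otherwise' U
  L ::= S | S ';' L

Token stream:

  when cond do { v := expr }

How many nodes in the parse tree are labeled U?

[S [U when cond do [S [M { [L [S [M v := expr]]] }]]]]

1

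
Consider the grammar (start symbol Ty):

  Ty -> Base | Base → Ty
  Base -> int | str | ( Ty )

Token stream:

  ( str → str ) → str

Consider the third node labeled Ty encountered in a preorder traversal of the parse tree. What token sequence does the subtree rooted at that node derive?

str

[Ty [Base ( [Ty [Base str] → [Ty [Base str]]] )] → [Ty [Base str]]]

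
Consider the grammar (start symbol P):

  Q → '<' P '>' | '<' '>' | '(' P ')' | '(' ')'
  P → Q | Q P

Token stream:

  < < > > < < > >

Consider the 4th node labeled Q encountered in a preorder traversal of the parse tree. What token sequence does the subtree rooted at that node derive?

< >

[P [Q < [P [Q < >]] >] [P [Q < [P [Q < >]] >]]]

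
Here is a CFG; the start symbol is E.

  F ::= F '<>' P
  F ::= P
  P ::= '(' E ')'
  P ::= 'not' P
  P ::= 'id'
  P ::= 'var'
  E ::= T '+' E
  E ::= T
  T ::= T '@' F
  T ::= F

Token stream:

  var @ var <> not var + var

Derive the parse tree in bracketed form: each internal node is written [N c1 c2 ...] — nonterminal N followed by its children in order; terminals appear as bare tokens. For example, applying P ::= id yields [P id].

E
T + E
T @ F + E
F @ F + E
P @ F + E
var @ F + E
var @ F <> P + E
var @ P <> P + E
var @ var <> P + E
var @ var <> not P + E
var @ var <> not var + E
var @ var <> not var + T
var @ var <> not var + F
var @ var <> not var + P
var @ var <> not var + var

[E [T [T [F [P var]]] @ [F [F [P var]] <> [P not [P var]]]] + [E [T [F [P var]]]]]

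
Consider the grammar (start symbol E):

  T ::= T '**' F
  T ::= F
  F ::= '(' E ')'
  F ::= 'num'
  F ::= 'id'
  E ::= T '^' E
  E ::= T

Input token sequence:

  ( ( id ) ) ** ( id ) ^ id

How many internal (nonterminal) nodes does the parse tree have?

[E [T [T [F ( [E [T [F ( [E [T [F id]]] )]]] )]] ** [F ( [E [T [F id]]] )]] ^ [E [T [F id]]]]

17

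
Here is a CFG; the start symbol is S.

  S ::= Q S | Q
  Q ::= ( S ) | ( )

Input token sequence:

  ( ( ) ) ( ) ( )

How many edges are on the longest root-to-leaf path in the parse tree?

[S [Q ( [S [Q ( )]] )] [S [Q ( )] [S [Q ( )]]]]

4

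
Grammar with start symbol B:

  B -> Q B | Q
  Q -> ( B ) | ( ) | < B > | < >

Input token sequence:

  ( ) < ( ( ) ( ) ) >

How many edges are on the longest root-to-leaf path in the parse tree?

[B [Q ( )] [B [Q < [B [Q ( [B [Q ( )] [B [Q ( )]]] )]] >]]]

8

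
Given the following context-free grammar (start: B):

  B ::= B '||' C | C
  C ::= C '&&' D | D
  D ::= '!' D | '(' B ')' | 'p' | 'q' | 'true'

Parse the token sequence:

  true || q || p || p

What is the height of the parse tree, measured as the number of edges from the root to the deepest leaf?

6

[B [B [B [B [C [D true]]] || [C [D q]]] || [C [D p]]] || [C [D p]]]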